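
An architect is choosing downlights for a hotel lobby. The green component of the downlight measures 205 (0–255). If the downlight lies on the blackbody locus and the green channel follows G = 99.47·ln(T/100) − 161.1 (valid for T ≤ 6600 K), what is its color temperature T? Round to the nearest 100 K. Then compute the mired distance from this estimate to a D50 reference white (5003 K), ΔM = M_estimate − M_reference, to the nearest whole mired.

ln t = (205 + 161.1) / 99.47 = 3.6805.
t = e^3.6805 = 39.666.
T = 100·t = 3967 K → 4000 K to the nearest 100 K.
M_estimate = 10⁶/4000 = 250.00; M_reference = 10⁶/5003 = 199.88.
ΔM = 250.00 − 199.88 = 50.12 → +50 mireds.

+50 mireds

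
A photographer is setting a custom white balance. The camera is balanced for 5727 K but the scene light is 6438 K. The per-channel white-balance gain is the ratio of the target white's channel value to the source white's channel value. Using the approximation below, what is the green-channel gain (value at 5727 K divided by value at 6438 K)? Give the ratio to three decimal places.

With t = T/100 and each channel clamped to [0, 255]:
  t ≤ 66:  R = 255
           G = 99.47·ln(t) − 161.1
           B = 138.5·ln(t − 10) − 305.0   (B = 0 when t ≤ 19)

At 6438 K (t = 64.38):
  G = 99.47·ln 64.38 − 161.1 = 99.47·4.1648 − 161.1 = 253.173.
At 5727 K (t = 57.27):
  G = 99.47·ln 57.27 − 161.1 = 99.47·4.0478 − 161.1 = 241.532.
Gain = 241.532 / 253.173 = 0.9540 → 0.954.

0.954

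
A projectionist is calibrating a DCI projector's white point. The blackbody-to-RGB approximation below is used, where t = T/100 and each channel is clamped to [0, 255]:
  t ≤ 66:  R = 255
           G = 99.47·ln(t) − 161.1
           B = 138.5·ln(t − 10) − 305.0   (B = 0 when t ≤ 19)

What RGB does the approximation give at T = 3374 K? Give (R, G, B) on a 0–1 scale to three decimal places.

t = 3374/100 = 33.74; the t ≤ 66 branch applies.
R = 255 by definition for t ≤ 66.
G = 99.47·ln 33.74 − 161.1 = 99.47·3.5187 − 161.1 = 188.904.
B = 138.5·ln(33.74 − 10) − 305.0 = 138.5·ln 23.74 − 305.0 = 138.5·3.1672 − 305.0 = 133.652.
Dividing each by 255: (1.0000, 0.7408, 0.5241) → (1.000, 0.741, 0.524).

(1.000, 0.741, 0.524)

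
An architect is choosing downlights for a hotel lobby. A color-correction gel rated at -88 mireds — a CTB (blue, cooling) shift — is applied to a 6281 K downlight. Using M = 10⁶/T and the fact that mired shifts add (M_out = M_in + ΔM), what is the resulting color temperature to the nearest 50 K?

M_in = 10⁶/6281 = 159.21 mireds.
M_out = 159.21 + (-88) = 71.21 mireds.
T_out = 10⁶/71.21 = 14042.9 K → 14050 K.

14050 K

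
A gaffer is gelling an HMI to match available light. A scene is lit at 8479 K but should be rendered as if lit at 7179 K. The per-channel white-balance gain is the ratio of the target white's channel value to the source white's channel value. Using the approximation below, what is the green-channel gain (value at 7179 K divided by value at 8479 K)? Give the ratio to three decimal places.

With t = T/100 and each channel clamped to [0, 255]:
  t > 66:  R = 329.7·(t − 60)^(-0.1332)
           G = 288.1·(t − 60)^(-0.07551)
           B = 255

At 8479 K (t = 84.79):
  G = 288.1·(84.79 − 60)^(-0.07551) = 288.1·24.79^(-0.07551) = 288.1·0.78473 = 226.080.
At 7179 K (t = 71.79):
  G = 288.1·(71.79 − 60)^(-0.07551) = 288.1·11.79^(-0.07551) = 288.1·0.83002 = 239.130.
Gain = 239.130 / 226.080 = 1.0577 → 1.058.

1.058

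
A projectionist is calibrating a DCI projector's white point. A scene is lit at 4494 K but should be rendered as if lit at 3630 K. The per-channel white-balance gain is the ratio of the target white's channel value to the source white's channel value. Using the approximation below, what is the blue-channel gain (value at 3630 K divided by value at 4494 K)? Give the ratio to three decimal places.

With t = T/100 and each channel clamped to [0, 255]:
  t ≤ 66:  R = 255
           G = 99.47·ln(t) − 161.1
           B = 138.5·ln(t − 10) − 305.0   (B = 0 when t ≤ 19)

0.790

At 4494 K (t = 44.94):
  B = 138.5·ln(44.94 − 10) − 305.0 = 138.5·ln 34.94 − 305.0 = 138.5·3.5536 − 305.0 = 187.178.
At 3630 K (t = 36.3):
  B = 138.5·ln(36.3 − 10) − 305.0 = 138.5·ln 26.3 − 305.0 = 138.5·3.2696 − 305.0 = 147.835.
Gain = 147.835 / 187.178 = 0.7898 → 0.790.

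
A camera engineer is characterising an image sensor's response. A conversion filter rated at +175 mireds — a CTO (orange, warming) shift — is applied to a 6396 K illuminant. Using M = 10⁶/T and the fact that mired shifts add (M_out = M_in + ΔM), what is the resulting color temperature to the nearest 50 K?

3000 K

M_in = 10⁶/6396 = 156.35 mireds.
M_out = 156.35 + (+175) = 331.35 mireds.
T_out = 10⁶/331.35 = 3018.0 K → 3000 K.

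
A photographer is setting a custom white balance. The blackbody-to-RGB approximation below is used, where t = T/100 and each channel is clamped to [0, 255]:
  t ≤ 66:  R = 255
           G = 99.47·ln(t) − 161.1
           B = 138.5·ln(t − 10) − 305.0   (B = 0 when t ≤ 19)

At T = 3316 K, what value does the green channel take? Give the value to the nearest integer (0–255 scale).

187

t = 3316/100 = 33.16; the t ≤ 66 branch applies.
G = 99.47·ln 33.16 − 161.1 = 99.47·3.5013 − 161.1 = 187.179.
Rounded: 187.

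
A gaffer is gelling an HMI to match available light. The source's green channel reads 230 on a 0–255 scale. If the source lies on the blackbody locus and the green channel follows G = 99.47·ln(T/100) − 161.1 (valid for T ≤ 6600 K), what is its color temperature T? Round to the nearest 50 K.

5100 K

ln t = (230 + 161.1) / 99.47 = 3.9318.
t = e^3.9318 = 51.001.
T = 100·t = 5100 K → 5100 K to the nearest 50 K.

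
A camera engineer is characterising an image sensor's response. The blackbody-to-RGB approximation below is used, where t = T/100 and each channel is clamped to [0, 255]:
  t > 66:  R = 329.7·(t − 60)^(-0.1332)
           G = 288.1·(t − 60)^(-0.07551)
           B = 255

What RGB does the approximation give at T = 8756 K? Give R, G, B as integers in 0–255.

R=212, G=224, B=255

t = 8756/100 = 87.56; the t > 66 branch applies.
R = 329.7·(87.56 − 60)^(-0.1332) = 329.7·27.56^(-0.1332) = 329.7·0.64292 = 211.970.
G = 288.1·(87.56 − 60)^(-0.07551) = 288.1·27.56^(-0.07551) = 288.1·0.77847 = 224.279.
B = 255 by definition for t > 66.
Rounded: (212, 224, 255).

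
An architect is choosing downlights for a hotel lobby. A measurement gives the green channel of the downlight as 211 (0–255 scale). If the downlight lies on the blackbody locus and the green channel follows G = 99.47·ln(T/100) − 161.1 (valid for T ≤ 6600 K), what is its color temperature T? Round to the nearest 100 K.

ln t = (211 + 161.1) / 99.47 = 3.7408.
t = e^3.7408 = 42.133.
T = 100·t = 4213 K → 4200 K to the nearest 100 K.

4200 K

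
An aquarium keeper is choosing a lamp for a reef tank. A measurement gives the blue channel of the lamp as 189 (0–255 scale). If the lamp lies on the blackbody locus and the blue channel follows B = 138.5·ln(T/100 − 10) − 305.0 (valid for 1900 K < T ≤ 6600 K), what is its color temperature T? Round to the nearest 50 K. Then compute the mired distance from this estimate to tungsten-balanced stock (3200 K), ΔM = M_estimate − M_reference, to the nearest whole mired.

ln(t − 10) = (189 + 305.0) / 138.5 = 3.5668.
t − 10 = e^3.5668 = 35.403, so t = 45.403.
T = 100·t = 4540 K → 4550 K to the nearest 50 K.
M_estimate = 10⁶/4550 = 219.78; M_reference = 10⁶/3200 = 312.50.
ΔM = 219.78 − 312.50 = -92.72 → -93 mireds.

-93 mireds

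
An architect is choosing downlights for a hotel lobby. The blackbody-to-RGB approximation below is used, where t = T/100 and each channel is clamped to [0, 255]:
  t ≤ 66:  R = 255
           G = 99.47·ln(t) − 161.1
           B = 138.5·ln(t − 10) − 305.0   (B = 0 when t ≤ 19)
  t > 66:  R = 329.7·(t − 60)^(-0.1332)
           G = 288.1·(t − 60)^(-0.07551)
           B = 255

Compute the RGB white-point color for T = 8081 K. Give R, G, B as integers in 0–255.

R=220, G=229, B=255

t = 8081/100 = 80.81; the t > 66 branch applies.
R = 329.7·(80.81 − 60)^(-0.1332) = 329.7·20.81^(-0.1332) = 329.7·0.66743 = 220.052.
G = 288.1·(80.81 − 60)^(-0.07551) = 288.1·20.81^(-0.07551) = 288.1·0.79517 = 229.087.
B = 255 by definition for t > 66.
Rounded: (220, 229, 255).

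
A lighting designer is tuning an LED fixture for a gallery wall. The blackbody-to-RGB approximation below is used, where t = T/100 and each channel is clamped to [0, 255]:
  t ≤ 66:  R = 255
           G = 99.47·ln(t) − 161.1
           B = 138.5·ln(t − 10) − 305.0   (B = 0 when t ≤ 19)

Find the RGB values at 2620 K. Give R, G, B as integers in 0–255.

R=255, G=164, B=81

t = 2620/100 = 26.2; the t ≤ 66 branch applies.
R = 255 by definition for t ≤ 66.
G = 99.47·ln 26.2 − 161.1 = 99.47·3.2658 − 161.1 = 163.745.
B = 138.5·ln(26.2 − 10) − 305.0 = 138.5·ln 16.2 − 305.0 = 138.5·2.7850 − 305.0 = 80.724.
Rounded: (255, 164, 81).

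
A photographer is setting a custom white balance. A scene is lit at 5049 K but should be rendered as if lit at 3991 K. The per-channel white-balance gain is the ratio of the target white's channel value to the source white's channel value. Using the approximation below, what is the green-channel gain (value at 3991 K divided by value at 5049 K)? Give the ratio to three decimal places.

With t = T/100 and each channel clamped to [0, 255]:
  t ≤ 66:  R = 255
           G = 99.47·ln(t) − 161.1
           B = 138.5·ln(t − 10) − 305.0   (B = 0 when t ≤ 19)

0.898

At 5049 K (t = 50.49):
  G = 99.47·ln 50.49 − 161.1 = 99.47·3.9218 − 161.1 = 228.999.
At 3991 K (t = 39.91):
  G = 99.47·ln 39.91 − 161.1 = 99.47·3.6866 − 161.1 = 205.609.
Gain = 205.609 / 228.999 = 0.8979 → 0.898.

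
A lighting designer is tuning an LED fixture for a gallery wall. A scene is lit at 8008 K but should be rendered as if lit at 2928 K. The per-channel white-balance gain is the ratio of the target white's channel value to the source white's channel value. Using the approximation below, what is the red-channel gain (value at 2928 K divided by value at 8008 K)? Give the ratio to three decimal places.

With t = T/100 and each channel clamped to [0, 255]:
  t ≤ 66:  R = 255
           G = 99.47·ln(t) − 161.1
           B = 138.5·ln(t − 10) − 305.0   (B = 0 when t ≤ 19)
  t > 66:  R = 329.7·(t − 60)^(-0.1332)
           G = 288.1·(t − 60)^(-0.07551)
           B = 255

At 8008 K (t = 80.08):
  R = 329.7·(80.08 − 60)^(-0.1332) = 329.7·20.08^(-0.1332) = 329.7·0.67061 = 221.101.
At 2928 K (t = 29.28):
  R = 255 by definition for t ≤ 66.
Gain = 255.000 / 221.101 = 1.1533 → 1.153.

1.153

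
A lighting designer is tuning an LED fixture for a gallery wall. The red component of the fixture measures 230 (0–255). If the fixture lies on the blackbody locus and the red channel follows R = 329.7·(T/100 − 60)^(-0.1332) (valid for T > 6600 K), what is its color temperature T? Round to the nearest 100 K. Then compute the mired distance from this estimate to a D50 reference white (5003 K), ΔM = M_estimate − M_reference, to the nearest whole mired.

(t − 60)^(-0.1332) = 230/329.7 = 0.69760.
t − 60 = 0.69760^(1/-0.1332) = 0.69760^(-7.508) = 14.932, so t = 74.932.
T = 100·t = 7493 K → 7500 K to the nearest 100 K.
M_estimate = 10⁶/7500 = 133.33; M_reference = 10⁶/5003 = 199.88.
ΔM = 133.33 − 199.88 = -66.55 → -67 mireds.

-67 mireds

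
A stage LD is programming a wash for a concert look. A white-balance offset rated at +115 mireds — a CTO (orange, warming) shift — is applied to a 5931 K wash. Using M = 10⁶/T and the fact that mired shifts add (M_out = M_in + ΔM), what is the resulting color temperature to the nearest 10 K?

3530 K

M_in = 10⁶/5931 = 168.61 mireds.
M_out = 168.61 + (+115) = 283.61 mireds.
T_out = 10⁶/283.61 = 3526.0 K → 3530 K.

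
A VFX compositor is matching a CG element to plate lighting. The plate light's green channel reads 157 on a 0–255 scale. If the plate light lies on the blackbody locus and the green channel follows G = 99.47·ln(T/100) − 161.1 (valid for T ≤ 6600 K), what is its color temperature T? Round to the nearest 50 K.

2450 K

ln t = (157 + 161.1) / 99.47 = 3.1979.
t = e^3.1979 = 24.482.
T = 100·t = 2448 K → 2450 K to the nearest 50 K.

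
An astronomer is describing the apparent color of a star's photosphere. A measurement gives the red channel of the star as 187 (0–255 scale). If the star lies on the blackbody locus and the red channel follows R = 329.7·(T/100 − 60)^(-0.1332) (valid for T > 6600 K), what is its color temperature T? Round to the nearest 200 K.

13000 K

(t − 60)^(-0.1332) = 187/329.7 = 0.56718.
t − 60 = 0.56718^(1/-0.1332) = 0.56718^(-7.508) = 70.620, so t = 130.620.
T = 100·t = 13062 K → 13000 K to the nearest 200 K.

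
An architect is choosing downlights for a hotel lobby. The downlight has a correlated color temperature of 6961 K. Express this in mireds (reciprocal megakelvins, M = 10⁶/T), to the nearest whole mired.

144 mireds

M = 10⁶ / 6961 = 143.658 → 144 mireds.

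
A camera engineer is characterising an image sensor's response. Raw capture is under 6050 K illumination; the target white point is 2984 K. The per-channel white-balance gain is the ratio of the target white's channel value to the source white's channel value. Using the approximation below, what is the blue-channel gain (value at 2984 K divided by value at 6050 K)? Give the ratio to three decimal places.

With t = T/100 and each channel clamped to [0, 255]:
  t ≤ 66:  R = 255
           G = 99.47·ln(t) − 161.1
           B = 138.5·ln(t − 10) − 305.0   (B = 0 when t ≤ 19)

0.457

At 6050 K (t = 60.5):
  B = 138.5·ln(60.5 − 10) − 305.0 = 138.5·ln 50.5 − 305.0 = 138.5·3.9220 − 305.0 = 238.193.
At 2984 K (t = 29.84):
  B = 138.5·ln(29.84 − 10) − 305.0 = 138.5·ln 19.84 − 305.0 = 138.5·2.9877 − 305.0 = 108.796.
Gain = 108.796 / 238.193 = 0.4568 → 0.457.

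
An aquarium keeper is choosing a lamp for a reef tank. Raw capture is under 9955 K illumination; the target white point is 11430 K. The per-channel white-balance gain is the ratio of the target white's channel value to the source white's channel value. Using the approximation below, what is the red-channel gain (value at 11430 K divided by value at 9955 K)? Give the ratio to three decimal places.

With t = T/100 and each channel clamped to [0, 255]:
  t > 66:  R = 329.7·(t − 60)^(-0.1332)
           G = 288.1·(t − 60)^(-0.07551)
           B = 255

At 9955 K (t = 99.55):
  R = 329.7·(99.55 − 60)^(-0.1332) = 329.7·39.55^(-0.1332) = 329.7·0.61272 = 202.013.
At 11430 K (t = 114.3):
  R = 329.7·(114.3 − 60)^(-0.1332) = 329.7·54.3^(-0.1332) = 329.7·0.58739 = 193.662.
Gain = 193.662 / 202.013 = 0.9587 → 0.959.

0.959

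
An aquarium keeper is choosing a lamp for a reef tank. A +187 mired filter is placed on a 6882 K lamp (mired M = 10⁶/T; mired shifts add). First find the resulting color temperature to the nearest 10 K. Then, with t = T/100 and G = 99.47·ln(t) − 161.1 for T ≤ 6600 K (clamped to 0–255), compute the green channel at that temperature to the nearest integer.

M_in = 10⁶/6882 = 145.31; M_out = 145.31 + (+187) = 332.31.
T_out = 10⁶/332.31 = 3009.3 K → 3010 K; t = 30.1.
G = 99.47·ln 30.1 − 161.1 = 99.47·3.4045 − 161.1 = 177.548.
Rounded: 178.

178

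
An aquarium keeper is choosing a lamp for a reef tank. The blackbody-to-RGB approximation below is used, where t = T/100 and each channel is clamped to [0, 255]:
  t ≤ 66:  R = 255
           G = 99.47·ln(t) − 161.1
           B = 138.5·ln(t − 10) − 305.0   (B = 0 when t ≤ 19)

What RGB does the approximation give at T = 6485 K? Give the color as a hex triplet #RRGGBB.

t = 6485/100 = 64.85; the t ≤ 66 branch applies.
R = 255 by definition for t ≤ 66.
G = 99.47·ln 64.85 − 161.1 = 99.47·4.1721 − 161.1 = 253.896.
B = 138.5·ln(64.85 − 10) − 305.0 = 138.5·ln 54.85 − 305.0 = 138.5·4.0046 − 305.0 = 249.637.
Rounded: (255, 254, 250).
In hex: #FFFEFA.

#FFFEFA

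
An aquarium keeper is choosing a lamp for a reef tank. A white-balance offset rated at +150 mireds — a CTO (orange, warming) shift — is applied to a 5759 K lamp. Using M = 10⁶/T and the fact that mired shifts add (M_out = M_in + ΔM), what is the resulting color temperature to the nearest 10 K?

M_in = 10⁶/5759 = 173.64 mireds.
M_out = 173.64 + (+150) = 323.64 mireds.
T_out = 10⁶/323.64 = 3089.8 K → 3090 K.

3090 K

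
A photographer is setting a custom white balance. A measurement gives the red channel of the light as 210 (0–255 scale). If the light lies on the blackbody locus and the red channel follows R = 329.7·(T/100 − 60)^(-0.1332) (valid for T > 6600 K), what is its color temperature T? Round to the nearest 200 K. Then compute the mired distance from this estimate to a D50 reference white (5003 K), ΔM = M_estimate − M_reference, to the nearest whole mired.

(t − 60)^(-0.1332) = 210/329.7 = 0.63694.
t − 60 = 0.63694^(1/-0.1332) = 0.63694^(-7.508) = 29.561, so t = 89.561.
T = 100·t = 8956 K → 9000 K to the nearest 200 K.
M_estimate = 10⁶/9000 = 111.11; M_reference = 10⁶/5003 = 199.88.
ΔM = 111.11 − 199.88 = -88.77 → -89 mireds.

-89 mireds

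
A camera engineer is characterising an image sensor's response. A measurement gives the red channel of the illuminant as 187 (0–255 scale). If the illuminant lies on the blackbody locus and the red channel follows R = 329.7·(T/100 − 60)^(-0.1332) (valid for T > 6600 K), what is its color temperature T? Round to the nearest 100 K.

(t − 60)^(-0.1332) = 187/329.7 = 0.56718.
t − 60 = 0.56718^(1/-0.1332) = 0.56718^(-7.508) = 70.620, so t = 130.620.
T = 100·t = 13062 K → 13100 K to the nearest 100 K.

13100 K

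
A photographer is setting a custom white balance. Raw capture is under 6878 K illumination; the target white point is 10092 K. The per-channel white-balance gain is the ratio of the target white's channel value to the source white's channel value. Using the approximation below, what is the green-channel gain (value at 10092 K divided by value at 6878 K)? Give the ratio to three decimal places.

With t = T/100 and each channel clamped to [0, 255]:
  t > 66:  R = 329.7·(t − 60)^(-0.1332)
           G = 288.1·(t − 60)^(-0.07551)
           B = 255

0.890

At 6878 K (t = 68.78):
  G = 288.1·(68.78 − 60)^(-0.07551) = 288.1·8.78^(-0.07551) = 288.1·0.84870 = 244.512.
At 10092 K (t = 100.92):
  G = 288.1·(100.92 − 60)^(-0.07551) = 288.1·40.92^(-0.07551) = 288.1·0.75558 = 217.684.
Gain = 217.684 / 244.512 = 0.8903 → 0.890.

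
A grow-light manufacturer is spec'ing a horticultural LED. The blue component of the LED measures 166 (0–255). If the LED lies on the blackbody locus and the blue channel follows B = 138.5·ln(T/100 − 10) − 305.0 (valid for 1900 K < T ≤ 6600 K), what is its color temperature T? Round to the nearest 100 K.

ln(t − 10) = (166 + 305.0) / 138.5 = 3.4007.
t − 10 = e^3.4007 = 29.986, so t = 39.986.
T = 100·t = 3999 K → 4000 K to the nearest 100 K.

4000 K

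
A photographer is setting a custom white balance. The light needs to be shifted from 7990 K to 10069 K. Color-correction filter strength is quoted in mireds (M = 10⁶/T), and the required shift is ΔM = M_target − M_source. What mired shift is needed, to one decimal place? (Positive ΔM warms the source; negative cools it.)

-25.8 mireds

M_source = 10⁶/7990 = 125.156; M_target = 10⁶/10069 = 99.315.
ΔM = 99.315 − 125.156 = -25.842 → -25.8 mireds, a cooling shift.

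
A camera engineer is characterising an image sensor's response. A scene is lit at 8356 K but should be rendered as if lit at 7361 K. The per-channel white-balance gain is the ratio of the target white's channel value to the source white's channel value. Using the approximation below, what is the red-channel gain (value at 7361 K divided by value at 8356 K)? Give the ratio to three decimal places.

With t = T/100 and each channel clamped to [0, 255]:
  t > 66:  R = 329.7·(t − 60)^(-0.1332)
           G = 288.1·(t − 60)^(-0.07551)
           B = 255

At 8356 K (t = 83.56):
  R = 329.7·(83.56 − 60)^(-0.1332) = 329.7·23.56^(-0.1332) = 329.7·0.65649 = 216.444.
At 7361 K (t = 73.61):
  R = 329.7·(73.61 − 60)^(-0.1332) = 329.7·13.61^(-0.1332) = 329.7·0.70627 = 232.857.
Gain = 232.857 / 216.444 = 1.0758 → 1.076.

1.076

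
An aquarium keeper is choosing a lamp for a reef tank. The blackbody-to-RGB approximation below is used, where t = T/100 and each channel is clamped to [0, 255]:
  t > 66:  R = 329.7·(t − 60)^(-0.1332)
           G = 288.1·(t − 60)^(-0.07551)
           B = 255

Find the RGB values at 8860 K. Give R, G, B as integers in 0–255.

t = 8860/100 = 88.6; the t > 66 branch applies.
R = 329.7·(88.6 − 60)^(-0.1332) = 329.7·28.6^(-0.1332) = 329.7·0.63975 = 210.926.
G = 288.1·(88.6 − 60)^(-0.07551) = 288.1·28.6^(-0.07551) = 288.1·0.77630 = 223.652.
B = 255 by definition for t > 66.
Rounded: (211, 224, 255).

R=211, G=224, B=255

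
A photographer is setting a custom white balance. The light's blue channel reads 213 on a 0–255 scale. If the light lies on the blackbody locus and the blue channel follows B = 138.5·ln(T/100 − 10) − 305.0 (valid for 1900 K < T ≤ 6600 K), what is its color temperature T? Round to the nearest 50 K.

5200 K

ln(t − 10) = (213 + 305.0) / 138.5 = 3.7401.
t − 10 = e^3.7401 = 42.101, so t = 52.101.
T = 100·t = 5210 K → 5200 K to the nearest 50 K.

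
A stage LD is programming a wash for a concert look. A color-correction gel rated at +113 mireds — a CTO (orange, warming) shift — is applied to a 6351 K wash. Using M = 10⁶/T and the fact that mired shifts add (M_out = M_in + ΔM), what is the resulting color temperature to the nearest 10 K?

3700 K

M_in = 10⁶/6351 = 157.46 mireds.
M_out = 157.46 + (+113) = 270.46 mireds.
T_out = 10⁶/270.46 = 3697.5 K → 3700 K.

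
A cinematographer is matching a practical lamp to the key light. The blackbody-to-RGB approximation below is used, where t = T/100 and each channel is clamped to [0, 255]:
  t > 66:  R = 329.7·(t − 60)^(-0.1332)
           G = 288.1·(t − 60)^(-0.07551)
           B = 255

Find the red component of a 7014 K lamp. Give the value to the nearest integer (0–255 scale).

242

t = 7014/100 = 70.14; the t > 66 branch applies.
R = 329.7·(70.14 − 60)^(-0.1332) = 329.7·10.14^(-0.1332) = 329.7·0.73451 = 242.167.
Rounded: 242.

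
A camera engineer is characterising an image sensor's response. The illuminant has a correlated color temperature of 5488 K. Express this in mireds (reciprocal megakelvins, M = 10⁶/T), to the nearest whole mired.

182 mireds

M = 10⁶ / 5488 = 182.216 → 182 mireds.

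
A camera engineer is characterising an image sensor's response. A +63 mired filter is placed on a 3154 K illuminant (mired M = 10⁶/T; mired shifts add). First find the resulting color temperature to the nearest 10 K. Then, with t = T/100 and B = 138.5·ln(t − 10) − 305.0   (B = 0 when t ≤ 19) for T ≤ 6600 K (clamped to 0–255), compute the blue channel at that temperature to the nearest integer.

82

M_in = 10⁶/3154 = 317.06; M_out = 317.06 + (+63) = 380.06.
T_out = 10⁶/380.06 = 2631.2 K → 2630 K; t = 26.3.
B = 138.5·ln(26.3 − 10) − 305.0 = 138.5·ln 16.3 − 305.0 = 138.5·2.7912 − 305.0 = 81.576.
Rounded: 82.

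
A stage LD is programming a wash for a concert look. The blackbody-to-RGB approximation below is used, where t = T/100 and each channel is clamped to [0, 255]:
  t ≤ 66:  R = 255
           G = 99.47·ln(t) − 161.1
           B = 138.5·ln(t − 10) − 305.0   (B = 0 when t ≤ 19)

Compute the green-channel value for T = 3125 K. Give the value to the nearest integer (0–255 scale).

t = 3125/100 = 31.25; the t ≤ 66 branch applies.
G = 99.47·ln 31.25 − 161.1 = 99.47·3.4420 − 161.1 = 181.278.
Rounded: 181.

181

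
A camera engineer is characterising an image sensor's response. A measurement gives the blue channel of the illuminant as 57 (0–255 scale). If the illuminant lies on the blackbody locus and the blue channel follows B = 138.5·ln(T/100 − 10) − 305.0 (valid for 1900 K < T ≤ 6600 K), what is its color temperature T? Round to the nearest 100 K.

2400 K

ln(t − 10) = (57 + 305.0) / 138.5 = 2.6137.
t − 10 = e^2.6137 = 13.650, so t = 23.650.
T = 100·t = 2365 K → 2400 K to the nearest 100 K.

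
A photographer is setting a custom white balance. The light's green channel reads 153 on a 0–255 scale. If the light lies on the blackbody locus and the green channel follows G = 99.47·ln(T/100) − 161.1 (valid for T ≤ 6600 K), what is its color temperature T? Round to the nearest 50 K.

2350 K

ln t = (153 + 161.1) / 99.47 = 3.1577.
t = e^3.1577 = 23.517.
T = 100·t = 2352 K → 2350 K to the nearest 50 K.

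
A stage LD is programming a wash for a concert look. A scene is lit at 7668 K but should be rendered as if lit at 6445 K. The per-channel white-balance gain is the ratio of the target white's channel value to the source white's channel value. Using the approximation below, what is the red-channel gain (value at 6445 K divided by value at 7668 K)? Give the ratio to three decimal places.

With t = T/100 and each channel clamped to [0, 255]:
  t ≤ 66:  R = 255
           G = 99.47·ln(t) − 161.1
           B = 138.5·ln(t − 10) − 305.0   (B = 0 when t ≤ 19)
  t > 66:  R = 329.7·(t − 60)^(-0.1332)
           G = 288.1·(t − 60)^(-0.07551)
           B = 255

At 7668 K (t = 76.68):
  R = 329.7·(76.68 − 60)^(-0.1332) = 329.7·16.68^(-0.1332) = 329.7·0.68739 = 226.633.
At 6445 K (t = 64.45):
  R = 255 by definition for t ≤ 66.
Gain = 255.000 / 226.633 = 1.1252 → 1.125.

1.125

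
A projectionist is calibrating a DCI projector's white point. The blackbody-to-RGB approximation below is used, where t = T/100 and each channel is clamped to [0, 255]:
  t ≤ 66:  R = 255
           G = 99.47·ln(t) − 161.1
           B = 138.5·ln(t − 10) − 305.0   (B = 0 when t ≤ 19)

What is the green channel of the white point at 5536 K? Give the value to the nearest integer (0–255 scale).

238

t = 5536/100 = 55.36; the t ≤ 66 branch applies.
G = 99.47·ln 55.36 − 161.1 = 99.47·4.0139 − 161.1 = 238.158.
Rounded: 238.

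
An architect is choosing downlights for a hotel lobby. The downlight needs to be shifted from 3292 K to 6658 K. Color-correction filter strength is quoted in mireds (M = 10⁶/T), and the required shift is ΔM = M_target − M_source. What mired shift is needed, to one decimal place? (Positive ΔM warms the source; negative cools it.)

-153.6 mireds

M_source = 10⁶/3292 = 303.767; M_target = 10⁶/6658 = 150.195.
ΔM = 150.195 − 303.767 = -153.571 → -153.6 mireds, a cooling shift.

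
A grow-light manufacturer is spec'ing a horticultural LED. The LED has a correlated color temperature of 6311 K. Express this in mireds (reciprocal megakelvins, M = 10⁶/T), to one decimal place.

M = 10⁶ / 6311 = 158.453 → 158.5 mireds.

158.5 mireds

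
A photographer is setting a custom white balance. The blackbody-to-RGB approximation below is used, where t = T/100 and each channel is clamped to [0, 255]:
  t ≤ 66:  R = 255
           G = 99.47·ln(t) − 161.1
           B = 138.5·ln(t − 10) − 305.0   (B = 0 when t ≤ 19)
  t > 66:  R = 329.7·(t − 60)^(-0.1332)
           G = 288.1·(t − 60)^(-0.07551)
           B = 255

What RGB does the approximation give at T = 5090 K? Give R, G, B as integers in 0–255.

t = 5090/100 = 50.9; the t ≤ 66 branch applies.
R = 255 by definition for t ≤ 66.
G = 99.47·ln 50.9 − 161.1 = 99.47·3.9299 − 161.1 = 229.803.
B = 138.5·ln(50.9 − 10) − 305.0 = 138.5·ln 40.9 − 305.0 = 138.5·3.7111 − 305.0 = 208.992.
Rounded: (255, 230, 209).

R=255, G=230, B=209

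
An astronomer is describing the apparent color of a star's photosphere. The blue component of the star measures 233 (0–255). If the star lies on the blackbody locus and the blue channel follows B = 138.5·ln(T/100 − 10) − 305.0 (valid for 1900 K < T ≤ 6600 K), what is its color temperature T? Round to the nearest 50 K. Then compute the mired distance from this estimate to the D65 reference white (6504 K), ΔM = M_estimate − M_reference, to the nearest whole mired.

ln(t − 10) = (233 + 305.0) / 138.5 = 3.8845.
t − 10 = e^3.8845 = 48.641, so t = 58.641.
T = 100·t = 5864 K → 5850 K to the nearest 50 K.
M_estimate = 10⁶/5850 = 170.94; M_reference = 10⁶/6504 = 153.75.
ΔM = 170.94 − 153.75 = 17.19 → +17 mireds.

+17 mireds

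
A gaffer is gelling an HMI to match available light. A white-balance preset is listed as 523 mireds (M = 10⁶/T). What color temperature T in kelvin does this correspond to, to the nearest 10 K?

1910 K

T = 10⁶ / 523 = 1912.05 K → 1910 K.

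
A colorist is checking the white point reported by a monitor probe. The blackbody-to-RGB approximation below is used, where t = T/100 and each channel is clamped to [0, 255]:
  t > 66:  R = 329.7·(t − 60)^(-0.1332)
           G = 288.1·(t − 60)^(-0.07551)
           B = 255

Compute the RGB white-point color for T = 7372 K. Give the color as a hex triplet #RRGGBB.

#E9ECFF

t = 7372/100 = 73.72; the t > 66 branch applies.
R = 329.7·(73.72 − 60)^(-0.1332) = 329.7·13.72^(-0.1332) = 329.7·0.70551 = 232.607.
G = 288.1·(73.72 − 60)^(-0.07551) = 288.1·13.72^(-0.07551) = 288.1·0.82058 = 236.408.
B = 255 by definition for t > 66.
Rounded: (233, 236, 255).
In hex: #E9ECFF.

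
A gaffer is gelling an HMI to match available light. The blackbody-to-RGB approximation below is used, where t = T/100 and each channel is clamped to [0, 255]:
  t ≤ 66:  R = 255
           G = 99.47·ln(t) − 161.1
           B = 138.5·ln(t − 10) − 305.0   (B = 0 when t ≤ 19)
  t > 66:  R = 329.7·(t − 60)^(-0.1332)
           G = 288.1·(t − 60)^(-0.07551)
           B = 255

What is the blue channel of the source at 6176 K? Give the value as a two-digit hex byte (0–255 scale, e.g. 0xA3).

t = 6176/100 = 61.76; the t ≤ 66 branch applies.
B = 138.5·ln(61.76 − 10) − 305.0 = 138.5·ln 51.76 − 305.0 = 138.5·3.9466 − 305.0 = 241.607.
Rounded: 242; in hex, 0xF2.

0xF2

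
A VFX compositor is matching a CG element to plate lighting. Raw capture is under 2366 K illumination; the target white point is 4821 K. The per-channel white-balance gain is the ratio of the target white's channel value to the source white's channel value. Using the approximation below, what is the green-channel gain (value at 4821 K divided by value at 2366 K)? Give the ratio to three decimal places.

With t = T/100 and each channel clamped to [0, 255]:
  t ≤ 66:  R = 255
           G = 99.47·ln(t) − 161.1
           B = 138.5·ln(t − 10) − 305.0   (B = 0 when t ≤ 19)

1.461

At 2366 K (t = 23.66):
  G = 99.47·ln 23.66 − 161.1 = 99.47·3.1638 − 161.1 = 153.602.
At 4821 K (t = 48.21):
  G = 99.47·ln 48.21 − 161.1 = 99.47·3.8756 − 161.1 = 224.403.
Gain = 224.403 / 153.602 = 1.4609 → 1.461.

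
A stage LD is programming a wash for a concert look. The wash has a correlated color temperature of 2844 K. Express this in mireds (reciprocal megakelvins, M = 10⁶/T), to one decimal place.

351.6 mireds

M = 10⁶ / 2844 = 351.617 → 351.6 mireds.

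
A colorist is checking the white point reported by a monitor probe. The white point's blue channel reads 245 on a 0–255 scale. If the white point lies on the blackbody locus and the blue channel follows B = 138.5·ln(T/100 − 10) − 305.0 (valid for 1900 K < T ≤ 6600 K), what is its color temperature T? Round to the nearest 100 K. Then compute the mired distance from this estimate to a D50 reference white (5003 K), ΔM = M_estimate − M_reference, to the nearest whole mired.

-41 mireds

ln(t − 10) = (245 + 305.0) / 138.5 = 3.9711.
t − 10 = e^3.9711 = 53.044, so t = 63.044.
T = 100·t = 6304 K → 6300 K to the nearest 100 K.
M_estimate = 10⁶/6300 = 158.73; M_reference = 10⁶/5003 = 199.88.
ΔM = 158.73 − 199.88 = -41.15 → -41 mireds.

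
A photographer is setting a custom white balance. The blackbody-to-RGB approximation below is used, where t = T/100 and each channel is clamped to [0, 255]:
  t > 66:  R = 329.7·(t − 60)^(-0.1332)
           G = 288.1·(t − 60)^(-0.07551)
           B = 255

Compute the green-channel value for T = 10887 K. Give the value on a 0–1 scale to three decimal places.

0.842

t = 10887/100 = 108.87; the t > 66 branch applies.
G = 288.1·(108.87 − 60)^(-0.07551) = 288.1·48.87^(-0.07551) = 288.1·0.74552 = 214.785.
On a 0–1 scale: 214.785/255 = 0.8423 → 0.842.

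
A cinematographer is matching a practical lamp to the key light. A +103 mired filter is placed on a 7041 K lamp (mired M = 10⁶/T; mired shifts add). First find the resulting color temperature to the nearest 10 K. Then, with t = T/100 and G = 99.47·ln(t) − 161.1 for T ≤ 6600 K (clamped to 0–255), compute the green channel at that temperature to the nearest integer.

M_in = 10⁶/7041 = 142.03; M_out = 142.03 + (+103) = 245.03.
T_out = 10⁶/245.03 = 4081.2 K → 4080 K; t = 40.8.
G = 99.47·ln 40.8 − 161.1 = 99.47·3.7087 − 161.1 = 207.803.
Rounded: 208.

208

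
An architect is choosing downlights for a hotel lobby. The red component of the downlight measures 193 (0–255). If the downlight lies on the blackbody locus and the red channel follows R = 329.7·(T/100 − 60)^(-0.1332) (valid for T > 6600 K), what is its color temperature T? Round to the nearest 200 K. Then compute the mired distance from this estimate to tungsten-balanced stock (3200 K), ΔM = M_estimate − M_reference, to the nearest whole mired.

-226 mireds

(t − 60)^(-0.1332) = 193/329.7 = 0.58538.
t − 60 = 0.58538^(1/-0.1332) = 0.58538^(-7.508) = 55.713, so t = 115.713.
T = 100·t = 11571 K → 11600 K to the nearest 200 K.
M_estimate = 10⁶/11600 = 86.21; M_reference = 10⁶/3200 = 312.50.
ΔM = 86.21 − 312.50 = -226.29 → -226 mireds.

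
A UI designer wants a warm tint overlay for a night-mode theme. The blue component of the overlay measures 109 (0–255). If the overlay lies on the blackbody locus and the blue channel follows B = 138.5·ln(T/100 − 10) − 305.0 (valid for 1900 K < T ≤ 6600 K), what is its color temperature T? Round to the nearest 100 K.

3000 K

ln(t − 10) = (109 + 305.0) / 138.5 = 2.9892.
t − 10 = e^2.9892 = 19.869, so t = 29.869.
T = 100·t = 2987 K → 3000 K to the nearest 100 K.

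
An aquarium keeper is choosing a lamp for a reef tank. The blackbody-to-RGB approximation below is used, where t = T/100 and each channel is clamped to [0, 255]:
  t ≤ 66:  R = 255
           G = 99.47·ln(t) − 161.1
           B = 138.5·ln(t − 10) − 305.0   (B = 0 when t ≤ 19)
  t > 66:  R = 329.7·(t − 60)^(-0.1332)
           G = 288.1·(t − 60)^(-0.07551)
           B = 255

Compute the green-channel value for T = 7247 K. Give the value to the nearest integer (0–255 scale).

238

t = 7247/100 = 72.47; the t > 66 branch applies.
G = 288.1·(72.47 − 60)^(-0.07551) = 288.1·12.47^(-0.07551) = 288.1·0.82652 = 238.119.
Rounded: 238.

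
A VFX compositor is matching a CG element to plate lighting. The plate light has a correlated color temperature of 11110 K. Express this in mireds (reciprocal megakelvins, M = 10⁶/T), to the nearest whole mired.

90 mireds

M = 10⁶ / 11110 = 90.009 → 90 mireds.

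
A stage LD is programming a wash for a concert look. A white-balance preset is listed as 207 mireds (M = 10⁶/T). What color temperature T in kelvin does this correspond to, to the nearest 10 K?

T = 10⁶ / 207 = 4830.92 K → 4830 K.

4830 K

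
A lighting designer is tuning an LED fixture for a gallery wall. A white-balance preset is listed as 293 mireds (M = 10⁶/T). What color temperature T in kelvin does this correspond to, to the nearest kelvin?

T = 10⁶ / 293 = 3412.97 K → 3413 K.

3413 K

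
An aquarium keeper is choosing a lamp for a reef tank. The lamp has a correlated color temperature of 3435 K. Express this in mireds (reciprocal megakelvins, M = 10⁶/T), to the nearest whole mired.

291 mireds

M = 10⁶ / 3435 = 291.121 → 291 mireds.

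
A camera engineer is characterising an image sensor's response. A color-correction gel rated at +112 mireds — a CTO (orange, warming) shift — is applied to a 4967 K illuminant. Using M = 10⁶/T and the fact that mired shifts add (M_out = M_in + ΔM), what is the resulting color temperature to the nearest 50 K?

M_in = 10⁶/4967 = 201.33 mireds.
M_out = 201.33 + (+112) = 313.33 mireds.
T_out = 10⁶/313.33 = 3191.5 K → 3200 K.

3200 K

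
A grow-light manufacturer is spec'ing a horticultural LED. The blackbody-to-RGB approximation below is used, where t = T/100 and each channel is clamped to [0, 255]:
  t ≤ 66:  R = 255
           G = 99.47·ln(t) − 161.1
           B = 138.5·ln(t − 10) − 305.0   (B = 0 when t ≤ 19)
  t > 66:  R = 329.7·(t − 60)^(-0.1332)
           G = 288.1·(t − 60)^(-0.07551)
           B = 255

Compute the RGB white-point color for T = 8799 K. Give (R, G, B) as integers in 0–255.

t = 8799/100 = 87.99; the t > 66 branch applies.
R = 329.7·(87.99 − 60)^(-0.1332) = 329.7·27.99^(-0.1332) = 329.7·0.64159 = 211.533.
G = 288.1·(87.99 − 60)^(-0.07551) = 288.1·27.99^(-0.07551) = 288.1·0.77757 = 224.017.
B = 255 by definition for t > 66.
Rounded: (212, 224, 255).

(212, 224, 255)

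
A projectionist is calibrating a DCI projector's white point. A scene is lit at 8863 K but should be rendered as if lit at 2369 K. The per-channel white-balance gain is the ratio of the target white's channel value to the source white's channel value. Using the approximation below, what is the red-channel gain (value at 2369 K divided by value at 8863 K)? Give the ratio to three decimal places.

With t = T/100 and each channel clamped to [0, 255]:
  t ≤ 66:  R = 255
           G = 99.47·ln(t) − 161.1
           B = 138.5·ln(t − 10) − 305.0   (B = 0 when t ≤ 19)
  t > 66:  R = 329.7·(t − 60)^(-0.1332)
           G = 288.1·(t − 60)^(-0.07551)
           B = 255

At 8863 K (t = 88.63):
  R = 329.7·(88.63 − 60)^(-0.1332) = 329.7·28.63^(-0.1332) = 329.7·0.63966 = 210.897.
At 2369 K (t = 23.69):
  R = 255 by definition for t ≤ 66.
Gain = 255.000 / 210.897 = 1.2091 → 1.209.

1.209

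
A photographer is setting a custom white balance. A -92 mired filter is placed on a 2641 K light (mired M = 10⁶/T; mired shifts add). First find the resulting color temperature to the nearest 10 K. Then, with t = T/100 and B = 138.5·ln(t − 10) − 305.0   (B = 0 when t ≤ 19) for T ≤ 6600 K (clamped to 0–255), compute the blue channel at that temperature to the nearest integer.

M_in = 10⁶/2641 = 378.64; M_out = 378.64 + (-92) = 286.64.
T_out = 10⁶/286.64 = 3488.6 K → 3490 K; t = 34.9.
B = 138.5·ln(34.9 − 10) − 305.0 = 138.5·ln 24.9 − 305.0 = 138.5·3.2149 − 305.0 = 140.259.
Rounded: 140.

140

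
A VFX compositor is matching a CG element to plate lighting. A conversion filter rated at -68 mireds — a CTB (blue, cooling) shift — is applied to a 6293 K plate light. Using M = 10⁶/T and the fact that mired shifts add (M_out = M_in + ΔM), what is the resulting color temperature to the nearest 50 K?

M_in = 10⁶/6293 = 158.91 mireds.
M_out = 158.91 + (-68) = 90.91 mireds.
T_out = 10⁶/90.91 = 11000.3 K → 11000 K.

11000 K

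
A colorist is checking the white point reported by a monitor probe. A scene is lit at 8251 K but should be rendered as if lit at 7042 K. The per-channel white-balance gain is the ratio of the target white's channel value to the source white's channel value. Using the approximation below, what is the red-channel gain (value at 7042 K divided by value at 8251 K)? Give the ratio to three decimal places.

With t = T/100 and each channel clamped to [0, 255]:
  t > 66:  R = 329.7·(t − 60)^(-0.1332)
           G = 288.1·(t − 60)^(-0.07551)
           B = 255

1.108

At 8251 K (t = 82.51):
  R = 329.7·(82.51 − 60)^(-0.1332) = 329.7·22.51^(-0.1332) = 329.7·0.66049 = 217.762.
At 7042 K (t = 70.42):
  R = 329.7·(70.42 − 60)^(-0.1332) = 329.7·10.42^(-0.1332) = 329.7·0.73185 = 241.290.
Gain = 241.290 / 217.762 = 1.1080 → 1.108.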